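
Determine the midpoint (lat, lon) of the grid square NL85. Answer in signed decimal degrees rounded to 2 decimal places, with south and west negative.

Field N=13, L=11: +13·20° lon, +11·10° lat → SW at lon 80°, lat 20°.
Square 8, 5: +8·2° lon, +5·1° lat → SW at lon 96°, lat 25°.
Cell spans 2° lon × 1° lat. Centre is SW corner plus half of each.
latitude 25.50, longitude 97.00.

25.50, 97.00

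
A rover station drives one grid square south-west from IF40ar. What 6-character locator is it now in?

IF30xq

Longitude subsquare a = 0; −1 → -1, wraps to 23 = x, carry into square.
Longitude square 4; −1 → 3.
Latitude subsquare r = 17; −1 → 16 = q.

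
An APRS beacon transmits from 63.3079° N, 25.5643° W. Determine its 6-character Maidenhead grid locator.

Offset from 180°W / 90°S: lon 154.4357°, lat 153.3079°.
Field: lon ⌊154.4357/20⌋ = 7 → H; lat ⌊153.3079/10⌋ = 15 → P.
Square: lon ⌊14.4357/2⌋ = 7; lat ⌊3.3079/1⌋ = 3.
Subsquare: lon ⌊0.4357/0.0833333⌋ = 5 → f; lat ⌊0.3079/0.0416667⌋ = 7 → h.

HP73fh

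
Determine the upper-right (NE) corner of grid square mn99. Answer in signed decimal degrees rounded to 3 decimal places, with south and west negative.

50.000, 80.000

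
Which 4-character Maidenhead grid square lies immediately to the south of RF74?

Latitude square 4; −1 → 3.
The longitude characters are unchanged.

RF73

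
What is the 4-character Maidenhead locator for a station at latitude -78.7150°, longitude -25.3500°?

Shift to the Maidenhead origin (180°W, 90°S): lon 154.65, lat 11.28.
Field: 154.65/20 → 7 → H, 11.28/10 → 1 → B; chars HB.
Square: 14.65/2 → 7, 1.28/1 → 1; chars 71.

HB71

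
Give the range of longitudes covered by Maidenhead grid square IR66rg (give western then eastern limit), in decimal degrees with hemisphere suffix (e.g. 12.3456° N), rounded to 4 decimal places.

6.5833° W, 6.5000° W

Field I=8, R=17: +8·20° lon, +17·10° lat → SW at lon -20°, lat 80°.
Square 6, 6: +6·2° lon, +6·1° lat → SW at lon -8°, lat 86°.
Subsquare r=17, g=6: +17·0.0833333° lon, +6·0.0416667° lat → SW at lon -6.58333°, lat 86.25°.
Cell spans 0.0833333° lon × 0.0416667° lat.
west 6.5833° W, east 6.5000° W.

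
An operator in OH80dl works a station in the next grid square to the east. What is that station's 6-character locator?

OH80el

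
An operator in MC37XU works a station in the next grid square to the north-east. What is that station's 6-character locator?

MC47av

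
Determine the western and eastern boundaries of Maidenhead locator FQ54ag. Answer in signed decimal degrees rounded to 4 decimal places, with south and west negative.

-70.0000, -69.9167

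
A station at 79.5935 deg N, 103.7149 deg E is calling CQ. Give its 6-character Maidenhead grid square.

OQ19uo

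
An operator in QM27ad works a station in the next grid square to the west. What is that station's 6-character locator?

Longitude subsquare a = 0; −1 → -1, wraps to 23 = x, carry into square.
Longitude square 2; −1 → 1.
The latitude characters are unchanged.

QM17xd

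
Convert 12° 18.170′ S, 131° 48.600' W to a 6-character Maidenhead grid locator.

CH47cq

Offset from 180°W / 90°S: lon 48.1900°, lat 77.6972°.
Field (20°×10°, letters A–R): lon ⌊48.1900/20⌋ = 2 → C; lat ⌊77.6972/10⌋ = 7 → H.
Square (2°×1°, digits 0–9): lon ⌊8.1900/2⌋ = 4; lat ⌊7.6972/1⌋ = 7.
Subsquare (5′×2.5′, letters a–x): lon ⌊0.1900/0.0833333⌋ = 2 → c; lat ⌊0.6972/0.0416667⌋ = 16 → q.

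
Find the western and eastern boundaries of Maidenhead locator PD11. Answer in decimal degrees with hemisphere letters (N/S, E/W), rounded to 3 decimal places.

Field P=15, D=3: +15·20° lon, +3·10° lat → SW at lon 120°, lat -60°.
Square 1, 1: +1·2° lon, +1·1° lat → SW at lon 122°, lat -59°.
Cell spans 2° lon × 1° lat.
west 122.000° E, east 124.000° E.

122.000° E, 124.000° E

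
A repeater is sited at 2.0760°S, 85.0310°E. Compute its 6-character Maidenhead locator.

NI27mw

Add 180° to longitude and 90° to latitude: 265.0310, 87.9240.
Field: 265.0310/20 → 13 → N, 87.9240/10 → 8 → I; chars NI.
Square: 5.0310/2 → 2, 7.9240/1 → 7; chars 27.
Subsquare: 1.0310/0.0833333 → 12 → m, 0.9240/0.0416667 → 22 → w; chars mw.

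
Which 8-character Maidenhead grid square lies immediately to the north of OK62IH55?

OK62ih56

Latitude extended square 5; +1 → 6.
The longitude characters are unchanged.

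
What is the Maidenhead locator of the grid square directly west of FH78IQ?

FH78hq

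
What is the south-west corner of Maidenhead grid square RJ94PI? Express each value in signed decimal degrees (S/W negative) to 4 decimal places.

4.3333, 179.2500

Field R=17, J=9: +17·20° lon, +9·10° lat → SW at lon 160°, lat 0°.
Square 9, 4: +9·2° lon, +4·1° lat → SW at lon 178°, lat 4°.
Subsquare p=15, i=8: +15·0.0833333° lon, +8·0.0416667° lat → SW at lon 179.25°, lat 4.33333°.
latitude 4.3333, longitude 179.2500.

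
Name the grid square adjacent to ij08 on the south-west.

HJ97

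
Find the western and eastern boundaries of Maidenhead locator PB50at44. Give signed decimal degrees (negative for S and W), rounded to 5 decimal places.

Field P=15, B=1: +15·20° lon, +1·10° lat → SW at lon 120°, lat -80°.
Square 5, 0: +5·2° lon, +0·1° lat → SW at lon 130°, lat -80°.
Subsquare a=0, t=19: +0·0.0833333° lon, +19·0.0416667° lat → SW at lon 130°, lat -79.2083°.
Extended square 4, 4: +4·0.00833333° lon, +4·0.00416667° lat → SW at lon 130.033°, lat -79.1917°.
Cell spans 0.00833333° lon × 0.00416667° lat.
west 130.03333, east 130.04167.

130.03333, 130.04167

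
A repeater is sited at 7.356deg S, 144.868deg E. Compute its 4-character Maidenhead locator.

QI22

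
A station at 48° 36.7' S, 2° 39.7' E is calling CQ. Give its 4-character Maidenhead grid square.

JE11

Offset from 180°W / 90°S: lon 182.66°, lat 41.39°.
Field: 182.66/20 → 9 → J, 41.39/10 → 4 → E; chars JE.
Square: 2.66/2 → 1, 1.39/1 → 1; chars 11.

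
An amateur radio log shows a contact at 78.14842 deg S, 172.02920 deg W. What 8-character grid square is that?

AB31xu64

Offset from 180°W / 90°S: lon 7.97080°, lat 11.85158°.
Field (20°×10°, letters A–R): lon ⌊7.97080/20⌋ = 0 → A; lat ⌊11.85158/10⌋ = 1 → B.
Square (2°×1°, digits 0–9): lon ⌊7.97080/2⌋ = 3; lat ⌊1.85158/1⌋ = 1.
Subsquare (5′×2.5′, letters a–x): lon ⌊1.97080/0.0833333⌋ = 23 → x; lat ⌊0.85158/0.0416667⌋ = 20 → u.
Extended square (30″×15″, digits 0–9): lon ⌊0.05413/0.00833333⌋ = 6; lat ⌊0.01825/0.00416667⌋ = 4.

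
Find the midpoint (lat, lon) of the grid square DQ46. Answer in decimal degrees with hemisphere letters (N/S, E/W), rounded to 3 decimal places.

76.500° N, 111.000° W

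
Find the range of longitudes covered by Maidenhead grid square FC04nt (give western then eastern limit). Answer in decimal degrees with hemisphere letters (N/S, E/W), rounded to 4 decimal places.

Field F=5, C=2: +5·20° lon, +2·10° lat → SW at lon -80°, lat -70°.
Square 0, 4: +0·2° lon, +4·1° lat → SW at lon -80°, lat -66°.
Subsquare n=13, t=19: +13·0.0833333° lon, +19·0.0416667° lat → SW at lon -78.9167°, lat -65.2083°.
Cell spans 0.0833333° lon × 0.0416667° lat.
west 78.9167° W, east 78.8333° W.

78.9167° W, 78.8333° W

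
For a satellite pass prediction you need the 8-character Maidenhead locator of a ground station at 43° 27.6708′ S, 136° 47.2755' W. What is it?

Offset from 180°W / 90°S: lon 43.21207°, lat 46.53882°.
Field: 43.21207/20 → 2 → C, 46.53882/10 → 4 → E; chars CE.
Square: 3.21207/2 → 1, 6.53882/1 → 6; chars 16.
Subsquare: 1.21207/0.0833333 → 14 → o, 0.53882/0.0416667 → 12 → m; chars om.
Extended square: 0.04541/0.00833333 → 5, 0.03882/0.00416667 → 9; chars 59.

CE16om59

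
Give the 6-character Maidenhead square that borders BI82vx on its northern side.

BI83va

Latitude subsquare x = 23; +1 → 24, wraps to 0 = a, carry into square.
Latitude square 2; +1 → 3.
The longitude characters are unchanged.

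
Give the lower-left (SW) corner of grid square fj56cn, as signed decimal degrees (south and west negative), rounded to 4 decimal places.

6.5417, -69.8333

Field F=5, J=9: +5·20° lon, +9·10° lat → SW at lon -80°, lat 0°.
Square 5, 6: +5·2° lon, +6·1° lat → SW at lon -70°, lat 6°.
Subsquare c=2, n=13: +2·0.0833333° lon, +13·0.0416667° lat → SW at lon -69.8333°, lat 6.54167°.
latitude 6.5417, longitude -69.8333.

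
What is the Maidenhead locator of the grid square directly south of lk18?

LK17

Latitude square 8; −1 → 7.
The longitude characters are unchanged.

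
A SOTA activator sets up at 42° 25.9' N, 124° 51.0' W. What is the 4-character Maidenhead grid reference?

Offset from 180°W / 90°S: lon 55.15°, lat 132.43°.
Field: lon ⌊55.15/20⌋ = 2 → C; lat ⌊132.43/10⌋ = 13 → N.
Square: lon ⌊15.15/2⌋ = 7; lat ⌊2.43/1⌋ = 2.

CN72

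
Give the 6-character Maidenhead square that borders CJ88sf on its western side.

CJ88rf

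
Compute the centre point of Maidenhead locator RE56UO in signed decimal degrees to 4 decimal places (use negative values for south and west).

-43.3958, 171.7083

Field R=17, E=4: +17·20° lon, +4·10° lat → SW at lon 160°, lat -50°.
Square 5, 6: +5·2° lon, +6·1° lat → SW at lon 170°, lat -44°.
Subsquare u=20, o=14: +20·0.0833333° lon, +14·0.0416667° lat → SW at lon 171.667°, lat -43.4167°.
Cell spans 0.0833333° lon × 0.0416667° lat. Centre is SW corner plus half of each.
latitude -43.3958, longitude 171.7083.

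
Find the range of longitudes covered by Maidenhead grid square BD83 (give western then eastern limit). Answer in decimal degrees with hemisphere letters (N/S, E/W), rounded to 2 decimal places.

Field B=1, D=3: +1·20° lon, +3·10° lat → SW at lon -160°, lat -60°.
Square 8, 3: +8·2° lon, +3·1° lat → SW at lon -144°, lat -57°.
Cell spans 2° lon × 1° lat.
west 144.00° W, east 142.00° W.

144.00° W, 142.00° W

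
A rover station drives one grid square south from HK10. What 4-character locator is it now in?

HJ19

Latitude square 0; −1 → -1, wraps to 9, carry into field.
Latitude field K = 10; −1 → 9 = J.
The longitude characters are unchanged.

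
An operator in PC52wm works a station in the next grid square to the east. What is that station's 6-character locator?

Longitude subsquare w = 22; +1 → 23 = x.
The latitude characters are unchanged.

PC52xm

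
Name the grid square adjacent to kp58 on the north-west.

Longitude square 5; −1 → 4.
Latitude square 8; +1 → 9.

KP49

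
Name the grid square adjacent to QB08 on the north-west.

PB99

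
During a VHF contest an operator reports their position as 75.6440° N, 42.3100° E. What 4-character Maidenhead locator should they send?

LQ15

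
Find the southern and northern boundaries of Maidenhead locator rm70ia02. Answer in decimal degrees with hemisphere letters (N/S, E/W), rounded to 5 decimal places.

30.00833° N, 30.01250° N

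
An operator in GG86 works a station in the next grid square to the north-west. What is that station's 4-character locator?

Longitude square 8; −1 → 7.
Latitude square 6; +1 → 7.

GG77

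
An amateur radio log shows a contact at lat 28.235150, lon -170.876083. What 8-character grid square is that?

AL48nf46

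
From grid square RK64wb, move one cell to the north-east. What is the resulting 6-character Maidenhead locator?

RK64xc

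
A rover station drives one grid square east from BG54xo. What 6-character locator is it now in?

BG64ao

Longitude subsquare x = 23; +1 → 24, wraps to 0 = a, carry into square.
Longitude square 5; +1 → 6.
The latitude characters are unchanged.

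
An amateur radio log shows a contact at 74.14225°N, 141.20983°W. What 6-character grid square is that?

Shift to the Maidenhead origin (180°W, 90°S): lon 38.7902, lat 164.1422.
Field: lon ⌊38.7902/20⌋ = 1 → B; lat ⌊164.1422/10⌋ = 16 → Q.
Square: lon ⌊18.7902/2⌋ = 9; lat ⌊4.1422/1⌋ = 4.
Subsquare: lon ⌊0.7902/0.0833333⌋ = 9 → j; lat ⌊0.1422/0.0416667⌋ = 3 → d.

BQ94jd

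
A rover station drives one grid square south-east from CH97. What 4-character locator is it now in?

Longitude square 9; +1 → 10, wraps to 0, carry into field.
Longitude field C = 2; +1 → 3 = D.
Latitude square 7; −1 → 6.

DH06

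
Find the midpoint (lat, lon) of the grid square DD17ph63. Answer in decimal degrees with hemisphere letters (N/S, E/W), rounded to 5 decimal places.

Field D=3, D=3: +3·20° lon, +3·10° lat → SW at lon -120°, lat -60°.
Square 1, 7: +1·2° lon, +7·1° lat → SW at lon -118°, lat -53°.
Subsquare p=15, h=7: +15·0.0833333° lon, +7·0.0416667° lat → SW at lon -116.75°, lat -52.7083°.
Extended square 6, 3: +6·0.00833333° lon, +3·0.00416667° lat → SW at lon -116.7°, lat -52.6958°.
Cell spans 0.00833333° lon × 0.00416667° lat. Centre is SW corner plus half of each.
latitude 52.69375° S, longitude 116.69583° W.

52.69375° S, 116.69583° W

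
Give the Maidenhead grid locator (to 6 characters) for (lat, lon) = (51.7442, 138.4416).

Add 180° to longitude and 90° to latitude: 318.4416, 141.7442.
Field: 318.4416/20 → 15 → P, 141.7442/10 → 14 → O; chars PO.
Square: 18.4416/2 → 9, 1.7442/1 → 1; chars 91.
Subsquare: 0.4416/0.0833333 → 5 → f, 0.7442/0.0416667 → 17 → r; chars fr.

PO91fr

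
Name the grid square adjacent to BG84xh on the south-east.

BG94ag

Longitude subsquare x = 23; +1 → 24, wraps to 0 = a, carry into square.
Longitude square 8; +1 → 9.
Latitude subsquare h = 7; −1 → 6 = g.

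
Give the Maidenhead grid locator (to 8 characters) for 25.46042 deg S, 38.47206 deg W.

HG04sm39

Offset from 180°W / 90°S: lon 141.52794°, lat 64.53958°.
Field (20°×10°, letters A–R): 141.52794/20 → 7 → H, 64.53958/10 → 6 → G; chars HG.
Square (2°×1°, digits 0–9): 1.52794/2 → 0, 4.53958/1 → 4; chars 04.
Subsquare (5′×2.5′, letters a–x): 1.52794/0.0833333 → 18 → s, 0.53958/0.0416667 → 12 → m; chars sm.
Extended square (30″×15″, digits 0–9): 0.02794/0.00833333 → 3, 0.03958/0.00416667 → 9; chars 39.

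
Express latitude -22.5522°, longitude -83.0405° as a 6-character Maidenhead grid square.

EG87lk

Shift to the Maidenhead origin (180°W, 90°S): lon 96.9595, lat 67.4478.
Field: lon ⌊96.9595/20⌋ = 4 → E; lat ⌊67.4478/10⌋ = 6 → G.
Square: lon ⌊16.9595/2⌋ = 8; lat ⌊7.4478/1⌋ = 7.
Subsquare: lon ⌊0.9595/0.0833333⌋ = 11 → l; lat ⌊0.4478/0.0416667⌋ = 10 → k.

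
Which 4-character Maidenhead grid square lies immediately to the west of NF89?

NF79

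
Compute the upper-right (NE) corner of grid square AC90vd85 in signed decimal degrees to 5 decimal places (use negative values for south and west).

Field A=0, C=2: +0·20° lon, +2·10° lat → SW at lon -180°, lat -70°.
Square 9, 0: +9·2° lon, +0·1° lat → SW at lon -162°, lat -70°.
Subsquare v=21, d=3: +21·0.0833333° lon, +3·0.0416667° lat → SW at lon -160.25°, lat -69.875°.
Extended square 8, 5: +8·0.00833333° lon, +5·0.00416667° lat → SW at lon -160.183°, lat -69.8542°.
Cell spans 0.00833333° lon × 0.00416667° lat. NE corner is SW corner plus one full cell.
latitude -69.85000, longitude -160.17500.

-69.85000, -160.17500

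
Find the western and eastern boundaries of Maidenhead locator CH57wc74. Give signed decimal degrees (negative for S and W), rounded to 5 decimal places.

-128.10833, -128.10000

Field C=2, H=7: +2·20° lon, +7·10° lat → SW at lon -140°, lat -20°.
Square 5, 7: +5·2° lon, +7·1° lat → SW at lon -130°, lat -13°.
Subsquare w=22, c=2: +22·0.0833333° lon, +2·0.0416667° lat → SW at lon -128.167°, lat -12.9167°.
Extended square 7, 4: +7·0.00833333° lon, +4·0.00416667° lat → SW at lon -128.108°, lat -12.9°.
Cell spans 0.00833333° lon × 0.00416667° lat.
west -128.10833, east -128.10000.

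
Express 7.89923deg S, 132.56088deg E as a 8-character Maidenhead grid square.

PI62gc74

Offset from 180°W / 90°S: lon 312.56088°, lat 82.10077°.
Field: 312.56088/20 → 15 → P, 82.10077/10 → 8 → I; chars PI.
Square: 12.56088/2 → 6, 2.10077/1 → 2; chars 62.
Subsquare: 0.56088/0.0833333 → 6 → g, 0.10077/0.0416667 → 2 → c; chars gc.
Extended square: 0.06088/0.00833333 → 7, 0.01744/0.00416667 → 4; chars 74.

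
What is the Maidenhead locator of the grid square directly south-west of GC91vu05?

GC91uu94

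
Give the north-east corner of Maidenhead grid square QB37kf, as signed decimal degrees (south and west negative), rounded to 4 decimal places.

-72.7500, 146.9167

Field Q=16, B=1: +16·20° lon, +1·10° lat → SW at lon 140°, lat -80°.
Square 3, 7: +3·2° lon, +7·1° lat → SW at lon 146°, lat -73°.
Subsquare k=10, f=5: +10·0.0833333° lon, +5·0.0416667° lat → SW at lon 146.833°, lat -72.7917°.
Cell spans 0.0833333° lon × 0.0416667° lat. NE corner is SW corner plus one full cell.
latitude -72.7500, longitude 146.9167.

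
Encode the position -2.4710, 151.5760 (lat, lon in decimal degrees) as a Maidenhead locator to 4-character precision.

Add 180° to longitude and 90° to latitude: 331.58, 87.53.
Field (20°×10°, letters A–R): lon ⌊331.58/20⌋ = 16 → Q; lat ⌊87.53/10⌋ = 8 → I.
Square (2°×1°, digits 0–9): lon ⌊11.58/2⌋ = 5; lat ⌊7.53/1⌋ = 7.

QI57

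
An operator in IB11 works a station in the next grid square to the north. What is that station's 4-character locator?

IB12

Latitude square 1; +1 → 2.
The longitude characters are unchanged.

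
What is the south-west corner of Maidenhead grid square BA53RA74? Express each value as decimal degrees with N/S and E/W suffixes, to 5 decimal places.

86.98333° S, 148.52500° W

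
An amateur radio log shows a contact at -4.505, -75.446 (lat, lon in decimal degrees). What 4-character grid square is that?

Offset from 180°W / 90°S: lon 104.55°, lat 85.50°.
Field: 104.55/20 → 5 → F, 85.50/10 → 8 → I; chars FI.
Square: 4.55/2 → 2, 5.50/1 → 5; chars 25.

FI25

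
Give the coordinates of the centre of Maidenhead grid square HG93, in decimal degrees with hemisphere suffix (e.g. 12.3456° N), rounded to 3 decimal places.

26.500° S, 21.000° W

Field H=7, G=6: +7·20° lon, +6·10° lat → SW at lon -40°, lat -30°.
Square 9, 3: +9·2° lon, +3·1° lat → SW at lon -22°, lat -27°.
Cell spans 2° lon × 1° lat. Centre is SW corner plus half of each.
latitude 26.500° S, longitude 21.000° W.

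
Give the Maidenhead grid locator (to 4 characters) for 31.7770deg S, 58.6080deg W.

GF08

Offset from 180°W / 90°S: lon 121.39°, lat 58.22°.
Field: lon ⌊121.39/20⌋ = 6 → G; lat ⌊58.22/10⌋ = 5 → F.
Square: lon ⌊1.39/2⌋ = 0; lat ⌊8.22/1⌋ = 8.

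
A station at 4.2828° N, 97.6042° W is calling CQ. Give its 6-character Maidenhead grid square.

EJ14eg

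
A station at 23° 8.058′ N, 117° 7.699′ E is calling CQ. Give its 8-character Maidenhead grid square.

OL83nd52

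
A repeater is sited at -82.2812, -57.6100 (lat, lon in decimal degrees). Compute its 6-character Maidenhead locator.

GA17er

Add 180° to longitude and 90° to latitude: 122.3900, 7.7188.
Field: 122.3900/20 → 6 → G, 7.7188/10 → 0 → A; chars GA.
Square: 2.3900/2 → 1, 7.7188/1 → 7; chars 17.
Subsquare: 0.3900/0.0833333 → 4 → e, 0.7188/0.0416667 → 17 → r; chars er.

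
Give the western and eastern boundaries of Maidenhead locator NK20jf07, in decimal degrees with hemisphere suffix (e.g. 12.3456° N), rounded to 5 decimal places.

84.75000° E, 84.75833° E

Field N=13, K=10: +13·20° lon, +10·10° lat → SW at lon 80°, lat 10°.
Square 2, 0: +2·2° lon, +0·1° lat → SW at lon 84°, lat 10°.
Subsquare j=9, f=5: +9·0.0833333° lon, +5·0.0416667° lat → SW at lon 84.75°, lat 10.2083°.
Extended square 0, 7: +0·0.00833333° lon, +7·0.00416667° lat → SW at lon 84.75°, lat 10.2375°.
Cell spans 0.00833333° lon × 0.00416667° lat.
west 84.75000° E, east 84.75833° E.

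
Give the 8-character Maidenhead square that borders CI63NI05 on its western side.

Longitude extended square 0; −1 → -1, wraps to 9, carry into subsquare.
Longitude subsquare n = 13; −1 → 12 = m.
The latitude characters are unchanged.

CI63mi95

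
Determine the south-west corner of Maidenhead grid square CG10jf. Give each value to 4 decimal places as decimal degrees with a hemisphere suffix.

29.7917° S, 137.2500° W

Field C=2, G=6: +2·20° lon, +6·10° lat → SW at lon -140°, lat -30°.
Square 1, 0: +1·2° lon, +0·1° lat → SW at lon -138°, lat -30°.
Subsquare j=9, f=5: +9·0.0833333° lon, +5·0.0416667° lat → SW at lon -137.25°, lat -29.7917°.
latitude 29.7917° S, longitude 137.2500° W.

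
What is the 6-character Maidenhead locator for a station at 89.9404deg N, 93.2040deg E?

NR69ow

Shift to the Maidenhead origin (180°W, 90°S): lon 273.2040, lat 179.9404.
Field (20°×10°, letters A–R): lon ⌊273.2040/20⌋ = 13 → N; lat ⌊179.9404/10⌋ = 17 → R.
Square (2°×1°, digits 0–9): lon ⌊13.2040/2⌋ = 6; lat ⌊9.9404/1⌋ = 9.
Subsquare (5′×2.5′, letters a–x): lon ⌊1.2040/0.0833333⌋ = 14 → o; lat ⌊0.9404/0.0416667⌋ = 22 → w.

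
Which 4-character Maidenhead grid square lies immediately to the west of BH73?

BH63

Longitude square 7; −1 → 6.
The latitude characters are unchanged.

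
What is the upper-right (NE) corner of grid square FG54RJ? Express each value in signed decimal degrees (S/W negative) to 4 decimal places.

-25.5833, -68.5000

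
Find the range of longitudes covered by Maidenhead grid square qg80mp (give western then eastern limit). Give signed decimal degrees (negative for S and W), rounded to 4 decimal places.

Field Q=16, G=6: +16·20° lon, +6·10° lat → SW at lon 140°, lat -30°.
Square 8, 0: +8·2° lon, +0·1° lat → SW at lon 156°, lat -30°.
Subsquare m=12, p=15: +12·0.0833333° lon, +15·0.0416667° lat → SW at lon 157°, lat -29.375°.
Cell spans 0.0833333° lon × 0.0416667° lat.
west 157.0000, east 157.0833.

157.0000, 157.0833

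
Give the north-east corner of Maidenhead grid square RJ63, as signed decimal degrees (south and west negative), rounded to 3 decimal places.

4.000, 174.000

Field R=17, J=9: +17·20° lon, +9·10° lat → SW at lon 160°, lat 0°.
Square 6, 3: +6·2° lon, +3·1° lat → SW at lon 172°, lat 3°.
Cell spans 2° lon × 1° lat. NE corner is SW corner plus one full cell.
latitude 4.000, longitude 174.000.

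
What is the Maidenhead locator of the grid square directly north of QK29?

QL20

Latitude square 9; +1 → 10, wraps to 0, carry into field.
Latitude field K = 10; +1 → 11 = L.
The longitude characters are unchanged.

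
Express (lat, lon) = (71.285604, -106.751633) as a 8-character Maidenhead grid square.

Add 180° to longitude and 90° to latitude: 73.24837, 161.28560.
Field: 73.24837/20 → 3 → D, 161.28560/10 → 16 → Q; chars DQ.
Square: 13.24837/2 → 6, 1.28560/1 → 1; chars 61.
Subsquare: 1.24837/0.0833333 → 14 → o, 0.28560/0.0416667 → 6 → g; chars og.
Extended square: 0.08170/0.00833333 → 9, 0.03560/0.00416667 → 8; chars 98.

DQ61og98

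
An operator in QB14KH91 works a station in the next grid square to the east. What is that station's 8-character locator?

QB14lh01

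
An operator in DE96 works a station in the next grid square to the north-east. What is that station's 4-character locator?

Longitude square 9; +1 → 10, wraps to 0, carry into field.
Longitude field D = 3; +1 → 4 = E.
Latitude square 6; +1 → 7.

EE07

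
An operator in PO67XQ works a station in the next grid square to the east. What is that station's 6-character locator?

PO77aq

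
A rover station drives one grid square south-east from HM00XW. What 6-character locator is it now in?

HM10av

Longitude subsquare x = 23; +1 → 24, wraps to 0 = a, carry into square.
Longitude square 0; +1 → 1.
Latitude subsquare w = 22; −1 → 21 = v.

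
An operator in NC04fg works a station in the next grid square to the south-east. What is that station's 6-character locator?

NC04gf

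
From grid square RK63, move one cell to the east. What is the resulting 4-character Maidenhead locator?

Longitude square 6; +1 → 7.
The latitude characters are unchanged.

RK73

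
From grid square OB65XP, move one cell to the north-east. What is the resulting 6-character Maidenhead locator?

Longitude subsquare x = 23; +1 → 24, wraps to 0 = a, carry into square.
Longitude square 6; +1 → 7.
Latitude subsquare p = 15; +1 → 16 = q.

OB75aq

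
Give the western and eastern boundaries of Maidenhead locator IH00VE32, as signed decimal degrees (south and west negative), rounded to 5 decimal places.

Field I=8, H=7: +8·20° lon, +7·10° lat → SW at lon -20°, lat -20°.
Square 0, 0: +0·2° lon, +0·1° lat → SW at lon -20°, lat -20°.
Subsquare v=21, e=4: +21·0.0833333° lon, +4·0.0416667° lat → SW at lon -18.25°, lat -19.8333°.
Extended square 3, 2: +3·0.00833333° lon, +2·0.00416667° lat → SW at lon -18.225°, lat -19.825°.
Cell spans 0.00833333° lon × 0.00416667° lat.
west -18.22500, east -18.21667.

-18.22500, -18.21667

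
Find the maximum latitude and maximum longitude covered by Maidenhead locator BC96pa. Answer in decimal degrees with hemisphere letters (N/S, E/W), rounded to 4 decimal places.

Field B=1, C=2: +1·20° lon, +2·10° lat → SW at lon -160°, lat -70°.
Square 9, 6: +9·2° lon, +6·1° lat → SW at lon -142°, lat -64°.
Subsquare p=15, a=0: +15·0.0833333° lon, +0·0.0416667° lat → SW at lon -140.75°, lat -64°.
Cell spans 0.0833333° lon × 0.0416667° lat. NE corner is SW corner plus one full cell.
latitude 63.9583° S, longitude 140.6667° W.

63.9583° S, 140.6667° W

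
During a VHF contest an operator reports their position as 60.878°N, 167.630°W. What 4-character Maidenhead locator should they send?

Offset from 180°W / 90°S: lon 12.37°, lat 150.88°.
Field: 12.37/20 → 0 → A, 150.88/10 → 15 → P; chars AP.
Square: 12.37/2 → 6, 0.88/1 → 0; chars 60.

AP60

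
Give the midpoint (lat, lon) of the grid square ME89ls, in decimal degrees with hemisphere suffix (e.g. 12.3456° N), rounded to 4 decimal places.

Field M=12, E=4: +12·20° lon, +4·10° lat → SW at lon 60°, lat -50°.
Square 8, 9: +8·2° lon, +9·1° lat → SW at lon 76°, lat -41°.
Subsquare l=11, s=18: +11·0.0833333° lon, +18·0.0416667° lat → SW at lon 76.9167°, lat -40.25°.
Cell spans 0.0833333° lon × 0.0416667° lat. Centre is SW corner plus half of each.
latitude 40.2292° S, longitude 76.9583° E.

40.2292° S, 76.9583° E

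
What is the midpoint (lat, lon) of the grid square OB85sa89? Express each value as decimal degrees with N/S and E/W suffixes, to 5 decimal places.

Field O=14, B=1: +14·20° lon, +1·10° lat → SW at lon 100°, lat -80°.
Square 8, 5: +8·2° lon, +5·1° lat → SW at lon 116°, lat -75°.
Subsquare s=18, a=0: +18·0.0833333° lon, +0·0.0416667° lat → SW at lon 117.5°, lat -75°.
Extended square 8, 9: +8·0.00833333° lon, +9·0.00416667° lat → SW at lon 117.567°, lat -74.9625°.
Cell spans 0.00833333° lon × 0.00416667° lat. Centre is SW corner plus half of each.
latitude 74.96042° S, longitude 117.57083° E.

74.96042° S, 117.57083° E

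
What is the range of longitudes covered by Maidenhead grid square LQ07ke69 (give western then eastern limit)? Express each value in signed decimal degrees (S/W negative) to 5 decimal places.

40.88333, 40.89167

Field L=11, Q=16: +11·20° lon, +16·10° lat → SW at lon 40°, lat 70°.
Square 0, 7: +0·2° lon, +7·1° lat → SW at lon 40°, lat 77°.
Subsquare k=10, e=4: +10·0.0833333° lon, +4·0.0416667° lat → SW at lon 40.8333°, lat 77.1667°.
Extended square 6, 9: +6·0.00833333° lon, +9·0.00416667° lat → SW at lon 40.8833°, lat 77.2042°.
Cell spans 0.00833333° lon × 0.00416667° lat.
west 40.88333, east 40.89167.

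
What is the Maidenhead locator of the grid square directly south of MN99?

MN98

Latitude square 9; −1 → 8.
The longitude characters are unchanged.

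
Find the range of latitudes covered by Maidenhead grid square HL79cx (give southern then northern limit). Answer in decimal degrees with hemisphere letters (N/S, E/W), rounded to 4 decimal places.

29.9583° N, 30.0000° N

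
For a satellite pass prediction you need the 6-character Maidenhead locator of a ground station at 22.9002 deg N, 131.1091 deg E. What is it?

Add 180° to longitude and 90° to latitude: 311.1091, 112.9002.
Field: 311.1091/20 → 15 → P, 112.9002/10 → 11 → L; chars PL.
Square: 11.1091/2 → 5, 2.9002/1 → 2; chars 52.
Subsquare: 1.1091/0.0833333 → 13 → n, 0.9002/0.0416667 → 21 → v; chars nv.

PL52nv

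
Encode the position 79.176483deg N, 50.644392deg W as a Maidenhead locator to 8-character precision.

Shift to the Maidenhead origin (180°W, 90°S): lon 129.35561, lat 169.17648.
Field: lon ⌊129.35561/20⌋ = 6 → G; lat ⌊169.17648/10⌋ = 16 → Q.
Square: lon ⌊9.35561/2⌋ = 4; lat ⌊9.17648/1⌋ = 9.
Subsquare: lon ⌊1.35561/0.0833333⌋ = 16 → q; lat ⌊0.17648/0.0416667⌋ = 4 → e.
Extended square: lon ⌊0.02227/0.00833333⌋ = 2; lat ⌊0.00982/0.00416667⌋ = 2.

GQ49qe22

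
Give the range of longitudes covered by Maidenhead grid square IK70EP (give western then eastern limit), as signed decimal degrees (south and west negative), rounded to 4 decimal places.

Field I=8, K=10: +8·20° lon, +10·10° lat → SW at lon -20°, lat 10°.
Square 7, 0: +7·2° lon, +0·1° lat → SW at lon -6°, lat 10°.
Subsquare e=4, p=15: +4·0.0833333° lon, +15·0.0416667° lat → SW at lon -5.66667°, lat 10.625°.
Cell spans 0.0833333° lon × 0.0416667° lat.
west -5.6667, east -5.5833.

-5.6667, -5.5833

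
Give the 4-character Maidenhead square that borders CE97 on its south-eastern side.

Longitude square 9; +1 → 10, wraps to 0, carry into field.
Longitude field C = 2; +1 → 3 = D.
Latitude square 7; −1 → 6.

DE06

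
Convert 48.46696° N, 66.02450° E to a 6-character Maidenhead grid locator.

Offset from 180°W / 90°S: lon 246.0245°, lat 138.4670°.
Field: lon ⌊246.0245/20⌋ = 12 → M; lat ⌊138.4670/10⌋ = 13 → N.
Square: lon ⌊6.0245/2⌋ = 3; lat ⌊8.4670/1⌋ = 8.
Subsquare: lon ⌊0.0245/0.0833333⌋ = 0 → a; lat ⌊0.4670/0.0416667⌋ = 11 → l.

MN38al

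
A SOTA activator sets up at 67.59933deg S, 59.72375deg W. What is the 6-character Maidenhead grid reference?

GC02dj

Add 180° to longitude and 90° to latitude: 120.2763, 22.4007.
Field: lon ⌊120.2763/20⌋ = 6 → G; lat ⌊22.4007/10⌋ = 2 → C.
Square: lon ⌊0.2763/2⌋ = 0; lat ⌊2.4007/1⌋ = 2.
Subsquare: lon ⌊0.2763/0.0833333⌋ = 3 → d; lat ⌊0.4007/0.0416667⌋ = 9 → j.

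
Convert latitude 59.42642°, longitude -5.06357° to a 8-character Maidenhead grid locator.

IO79lk22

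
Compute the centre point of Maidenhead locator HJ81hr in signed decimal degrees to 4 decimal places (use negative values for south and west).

1.7292, -23.3750

Field H=7, J=9: +7·20° lon, +9·10° lat → SW at lon -40°, lat 0°.
Square 8, 1: +8·2° lon, +1·1° lat → SW at lon -24°, lat 1°.
Subsquare h=7, r=17: +7·0.0833333° lon, +17·0.0416667° lat → SW at lon -23.4167°, lat 1.70833°.
Cell spans 0.0833333° lon × 0.0416667° lat. Centre is SW corner plus half of each.
latitude 1.7292, longitude -23.3750.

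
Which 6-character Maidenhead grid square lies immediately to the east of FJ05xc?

Longitude subsquare x = 23; +1 → 24, wraps to 0 = a, carry into square.
Longitude square 0; +1 → 1.
The latitude characters are unchanged.

FJ15ac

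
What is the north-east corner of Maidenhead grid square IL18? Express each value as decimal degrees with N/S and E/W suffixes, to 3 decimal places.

29.000° N, 16.000° W

Field I=8, L=11: +8·20° lon, +11·10° lat → SW at lon -20°, lat 20°.
Square 1, 8: +1·2° lon, +8·1° lat → SW at lon -18°, lat 28°.
Cell spans 2° lon × 1° lat. NE corner is SW corner plus one full cell.
latitude 29.000° N, longitude 16.000° W.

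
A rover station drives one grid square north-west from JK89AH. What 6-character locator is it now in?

Longitude subsquare a = 0; −1 → -1, wraps to 23 = x, carry into square.
Longitude square 8; −1 → 7.
Latitude subsquare h = 7; +1 → 8 = i.

JK79xi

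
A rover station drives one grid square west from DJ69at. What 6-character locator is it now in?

Longitude subsquare a = 0; −1 → -1, wraps to 23 = x, carry into square.
Longitude square 6; −1 → 5.
The latitude characters are unchanged.

DJ59xt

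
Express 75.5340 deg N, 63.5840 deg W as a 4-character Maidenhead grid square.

FQ85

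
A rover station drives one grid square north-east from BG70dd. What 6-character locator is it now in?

Longitude subsquare d = 3; +1 → 4 = e.
Latitude subsquare d = 3; +1 → 4 = e.

BG70ee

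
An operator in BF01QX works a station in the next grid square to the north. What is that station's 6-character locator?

BF02qa

Latitude subsquare x = 23; +1 → 24, wraps to 0 = a, carry into square.
Latitude square 1; +1 → 2.
The longitude characters are unchanged.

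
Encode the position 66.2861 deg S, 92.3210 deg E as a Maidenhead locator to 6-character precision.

NC63dr

Offset from 180°W / 90°S: lon 272.3210°, lat 23.7139°.
Field: 272.3210/20 → 13 → N, 23.7139/10 → 2 → C; chars NC.
Square: 12.3210/2 → 6, 3.7139/1 → 3; chars 63.
Subsquare: 0.3210/0.0833333 → 3 → d, 0.7139/0.0416667 → 17 → r; chars dr.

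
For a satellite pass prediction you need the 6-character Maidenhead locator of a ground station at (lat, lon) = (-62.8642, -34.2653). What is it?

HC27ud

Offset from 180°W / 90°S: lon 145.7347°, lat 27.1358°.
Field (20°×10°, letters A–R): lon ⌊145.7347/20⌋ = 7 → H; lat ⌊27.1358/10⌋ = 2 → C.
Square (2°×1°, digits 0–9): lon ⌊5.7347/2⌋ = 2; lat ⌊7.1358/1⌋ = 7.
Subsquare (5′×2.5′, letters a–x): lon ⌊1.7347/0.0833333⌋ = 20 → u; lat ⌊0.1358/0.0416667⌋ = 3 → d.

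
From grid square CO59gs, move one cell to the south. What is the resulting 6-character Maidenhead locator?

CO59gr

Latitude subsquare s = 18; −1 → 17 = r.
The longitude characters are unchanged.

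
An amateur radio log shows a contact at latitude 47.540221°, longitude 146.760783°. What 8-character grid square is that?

Offset from 180°W / 90°S: lon 326.76078°, lat 137.54022°.
Field (20°×10°, letters A–R): 326.76078/20 → 16 → Q, 137.54022/10 → 13 → N; chars QN.
Square (2°×1°, digits 0–9): 6.76078/2 → 3, 7.54022/1 → 7; chars 37.
Subsquare (5′×2.5′, letters a–x): 0.76078/0.0833333 → 9 → j, 0.54022/0.0416667 → 12 → m; chars jm.
Extended square (30″×15″, digits 0–9): 0.01078/0.00833333 → 1, 0.04022/0.00416667 → 9; chars 19.

QN37jm19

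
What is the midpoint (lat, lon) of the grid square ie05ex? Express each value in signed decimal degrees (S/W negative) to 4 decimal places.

-44.0208, -19.6250

Field I=8, E=4: +8·20° lon, +4·10° lat → SW at lon -20°, lat -50°.
Square 0, 5: +0·2° lon, +5·1° lat → SW at lon -20°, lat -45°.
Subsquare e=4, x=23: +4·0.0833333° lon, +23·0.0416667° lat → SW at lon -19.6667°, lat -44.0417°.
Cell spans 0.0833333° lon × 0.0416667° lat. Centre is SW corner plus half of each.
latitude -44.0208, longitude -19.6250.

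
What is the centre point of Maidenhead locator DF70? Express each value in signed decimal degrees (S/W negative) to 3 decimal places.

-39.500, -105.000

Field D=3, F=5: +3·20° lon, +5·10° lat → SW at lon -120°, lat -40°.
Square 7, 0: +7·2° lon, +0·1° lat → SW at lon -106°, lat -40°.
Cell spans 2° lon × 1° lat. Centre is SW corner plus half of each.
latitude -39.500, longitude -105.000.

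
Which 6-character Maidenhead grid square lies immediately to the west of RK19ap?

Longitude subsquare a = 0; −1 → -1, wraps to 23 = x, carry into square.
Longitude square 1; −1 → 0.
The latitude characters are unchanged.

RK09xp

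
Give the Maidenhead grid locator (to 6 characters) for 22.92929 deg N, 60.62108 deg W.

Shift to the Maidenhead origin (180°W, 90°S): lon 119.3789, lat 112.9293.
Field (20°×10°, letters A–R): lon ⌊119.3789/20⌋ = 5 → F; lat ⌊112.9293/10⌋ = 11 → L.
Square (2°×1°, digits 0–9): lon ⌊19.3789/2⌋ = 9; lat ⌊2.9293/1⌋ = 2.
Subsquare (5′×2.5′, letters a–x): lon ⌊1.3789/0.0833333⌋ = 16 → q; lat ⌊0.9293/0.0416667⌋ = 22 → w.

FL92qw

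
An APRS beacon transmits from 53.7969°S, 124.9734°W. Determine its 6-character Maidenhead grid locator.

Add 180° to longitude and 90° to latitude: 55.0266, 36.2031.
Field: lon ⌊55.0266/20⌋ = 2 → C; lat ⌊36.2031/10⌋ = 3 → D.
Square: lon ⌊15.0266/2⌋ = 7; lat ⌊6.2031/1⌋ = 6.
Subsquare: lon ⌊1.0266/0.0833333⌋ = 12 → m; lat ⌊0.2031/0.0416667⌋ = 4 → e.

CD76me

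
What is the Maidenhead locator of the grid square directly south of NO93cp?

Latitude subsquare p = 15; −1 → 14 = o.
The longitude characters are unchanged.

NO93co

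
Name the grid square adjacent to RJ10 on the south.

RI19

Latitude square 0; −1 → -1, wraps to 9, carry into field.
Latitude field J = 9; −1 → 8 = I.
The longitude characters are unchanged.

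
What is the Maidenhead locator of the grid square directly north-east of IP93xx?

JP04aa

Longitude subsquare x = 23; +1 → 24, wraps to 0 = a, carry into square.
Longitude square 9; +1 → 10, wraps to 0, carry into field.
Longitude field I = 8; +1 → 9 = J.
Latitude subsquare x = 23; +1 → 24, wraps to 0 = a, carry into square.
Latitude square 3; +1 → 4.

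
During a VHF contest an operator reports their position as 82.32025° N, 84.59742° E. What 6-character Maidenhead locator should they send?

NR22hh

Offset from 180°W / 90°S: lon 264.5974°, lat 172.3202°.
Field: 264.5974/20 → 13 → N, 172.3202/10 → 17 → R; chars NR.
Square: 4.5974/2 → 2, 2.3202/1 → 2; chars 22.
Subsquare: 0.5974/0.0833333 → 7 → h, 0.3202/0.0416667 → 7 → h; chars hh.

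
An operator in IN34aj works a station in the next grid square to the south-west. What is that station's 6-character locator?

IN24xi

Longitude subsquare a = 0; −1 → -1, wraps to 23 = x, carry into square.
Longitude square 3; −1 → 2.
Latitude subsquare j = 9; −1 → 8 = i.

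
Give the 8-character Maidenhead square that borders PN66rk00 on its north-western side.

Longitude extended square 0; −1 → -1, wraps to 9, carry into subsquare.
Longitude subsquare r = 17; −1 → 16 = q.
Latitude extended square 0; +1 → 1.

PN66qk91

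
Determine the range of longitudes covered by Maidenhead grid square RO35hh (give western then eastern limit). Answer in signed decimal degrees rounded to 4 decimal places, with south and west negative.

166.5833, 166.6667

Field R=17, O=14: +17·20° lon, +14·10° lat → SW at lon 160°, lat 50°.
Square 3, 5: +3·2° lon, +5·1° lat → SW at lon 166°, lat 55°.
Subsquare h=7, h=7: +7·0.0833333° lon, +7·0.0416667° lat → SW at lon 166.583°, lat 55.2917°.
Cell spans 0.0833333° lon × 0.0416667° lat.
west 166.5833, east 166.6667.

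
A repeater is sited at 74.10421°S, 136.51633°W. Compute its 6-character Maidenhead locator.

CB15rv

Offset from 180°W / 90°S: lon 43.4837°, lat 15.8958°.
Field: lon ⌊43.4837/20⌋ = 2 → C; lat ⌊15.8958/10⌋ = 1 → B.
Square: lon ⌊3.4837/2⌋ = 1; lat ⌊5.8958/1⌋ = 5.
Subsquare: lon ⌊1.4837/0.0833333⌋ = 17 → r; lat ⌊0.8958/0.0416667⌋ = 21 → v.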